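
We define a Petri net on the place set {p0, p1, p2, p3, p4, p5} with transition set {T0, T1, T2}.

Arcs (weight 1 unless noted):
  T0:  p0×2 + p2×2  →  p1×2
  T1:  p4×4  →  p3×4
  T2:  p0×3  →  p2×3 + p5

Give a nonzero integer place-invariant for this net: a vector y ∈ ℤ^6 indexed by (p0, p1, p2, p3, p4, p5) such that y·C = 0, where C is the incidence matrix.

y = (p0:1, p1:2, p2:1, p3:0, p4:0, p5:0)

Incidence matrix C (rows=places, cols=transitions):
       T0   T1   T2
   p0  -2    0   -3
   p1   2    0    0
   p2  -2    0    3
   p3   0    4    0
   p4   0   -4    0
   p5   0    0    1

Candidate y = [1, 2, 1, 0, 0, 0]; check y·C column-wise:
  col T0: 1·-2 + 2·2 + 1·-2 = 0
  col T1: 1·0 + 2·0 + 1·0 + 0·4 + 0·-4 = 0
  col T2: 1·-3 + 2·0 + 1·3 + 0·1 = 0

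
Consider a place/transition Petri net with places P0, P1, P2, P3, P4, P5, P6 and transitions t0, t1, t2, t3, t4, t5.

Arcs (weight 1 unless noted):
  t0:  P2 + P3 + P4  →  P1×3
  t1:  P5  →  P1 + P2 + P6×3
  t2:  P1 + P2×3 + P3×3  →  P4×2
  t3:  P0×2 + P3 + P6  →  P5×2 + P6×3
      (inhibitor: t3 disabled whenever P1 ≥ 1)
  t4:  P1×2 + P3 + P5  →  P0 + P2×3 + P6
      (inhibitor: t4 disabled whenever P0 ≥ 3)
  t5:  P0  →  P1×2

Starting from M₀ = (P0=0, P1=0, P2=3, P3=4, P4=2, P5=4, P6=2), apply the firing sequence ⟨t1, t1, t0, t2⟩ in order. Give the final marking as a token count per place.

step 1: fire t1:  (P0=0, P1=0, P2=3, P3=4, P4=2, P5=4, P6=2) → (P0=0, P1=1, P2=4, P3=4, P4=2, P5=3, P6=5)
step 2: fire t1:  (P0=0, P1=1, P2=4, P3=4, P4=2, P5=3, P6=5) → (P0=0, P1=2, P2=5, P3=4, P4=2, P5=2, P6=8)
step 3: fire t0:  (P0=0, P1=2, P2=5, P3=4, P4=2, P5=2, P6=8) → (P0=0, P1=5, P2=4, P3=3, P4=1, P5=2, P6=8)
step 4: fire t2:  (P0=0, P1=5, P2=4, P3=3, P4=1, P5=2, P6=8) → (P0=0, P1=4, P2=1, P3=0, P4=3, P5=2, P6=8)

(P0=0, P1=4, P2=1, P3=0, P4=3, P5=2, P6=8)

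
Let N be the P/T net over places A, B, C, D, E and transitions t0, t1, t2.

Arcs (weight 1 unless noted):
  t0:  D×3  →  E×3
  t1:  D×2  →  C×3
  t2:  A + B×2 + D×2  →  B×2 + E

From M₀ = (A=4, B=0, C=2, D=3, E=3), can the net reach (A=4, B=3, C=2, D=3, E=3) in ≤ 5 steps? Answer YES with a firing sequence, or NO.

depth 0: 1 marking
depth 1: 3 markings reached so far
depth 2: 3 markings reached so far
(frontier empty at depth 2; search complete)
target is not among the 3 markings reachable within 5 steps

NO — not reachable within 5 firings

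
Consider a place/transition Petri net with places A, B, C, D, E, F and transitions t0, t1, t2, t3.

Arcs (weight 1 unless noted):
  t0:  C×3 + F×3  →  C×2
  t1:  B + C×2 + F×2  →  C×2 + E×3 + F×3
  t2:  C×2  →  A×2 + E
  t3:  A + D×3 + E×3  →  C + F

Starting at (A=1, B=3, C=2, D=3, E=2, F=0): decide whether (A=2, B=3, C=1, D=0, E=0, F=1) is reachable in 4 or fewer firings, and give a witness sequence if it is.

step 1: fire t2:  (A=1, B=3, C=2, D=3, E=2, F=0) → (A=3, B=3, C=0, D=3, E=3, F=0)
step 2: fire t3:  (A=3, B=3, C=0, D=3, E=3, F=0) → (A=2, B=3, C=1, D=0, E=0, F=1)

YES — reachable via ⟨t2, t3⟩ (2 firings)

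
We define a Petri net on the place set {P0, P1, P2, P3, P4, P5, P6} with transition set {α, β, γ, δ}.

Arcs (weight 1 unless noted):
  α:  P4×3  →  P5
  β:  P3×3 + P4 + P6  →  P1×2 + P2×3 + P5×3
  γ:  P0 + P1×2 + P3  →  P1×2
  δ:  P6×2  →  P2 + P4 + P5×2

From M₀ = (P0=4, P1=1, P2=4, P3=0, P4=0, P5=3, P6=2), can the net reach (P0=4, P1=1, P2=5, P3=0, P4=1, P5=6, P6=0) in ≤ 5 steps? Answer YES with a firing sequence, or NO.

NO — not reachable within 5 firings

depth 0: 1 marking
depth 1: 2 markings reached so far
depth 2: 2 markings reached so far
(frontier empty at depth 2; search complete)
target is not among the 2 markings reachable within 5 steps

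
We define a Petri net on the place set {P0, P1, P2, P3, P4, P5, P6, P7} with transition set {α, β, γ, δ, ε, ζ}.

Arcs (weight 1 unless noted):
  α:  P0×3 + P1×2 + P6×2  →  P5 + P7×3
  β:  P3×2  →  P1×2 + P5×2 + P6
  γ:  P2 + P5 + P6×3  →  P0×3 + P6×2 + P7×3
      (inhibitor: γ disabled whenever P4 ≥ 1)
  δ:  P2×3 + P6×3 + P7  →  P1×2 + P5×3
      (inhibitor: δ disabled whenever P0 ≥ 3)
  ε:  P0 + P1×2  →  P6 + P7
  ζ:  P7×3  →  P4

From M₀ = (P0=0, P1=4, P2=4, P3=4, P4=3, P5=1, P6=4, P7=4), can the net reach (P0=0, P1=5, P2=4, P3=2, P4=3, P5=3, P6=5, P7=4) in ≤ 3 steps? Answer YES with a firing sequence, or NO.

depth 0: 1 marking
depth 1: 4 markings reached so far
depth 2: 8 markings reached so far
depth 3: 11 markings reached so far
target is not among the 11 markings reachable within 3 steps

NO — not reachable within 3 firings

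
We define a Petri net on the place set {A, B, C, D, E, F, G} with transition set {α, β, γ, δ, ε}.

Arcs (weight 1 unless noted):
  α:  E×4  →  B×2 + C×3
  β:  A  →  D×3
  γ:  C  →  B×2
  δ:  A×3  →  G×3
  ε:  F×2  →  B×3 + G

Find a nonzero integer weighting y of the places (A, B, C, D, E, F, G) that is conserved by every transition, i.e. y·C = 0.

y = (A:0, B:2, C:4, D:0, E:4, F:3, G:0)

Incidence matrix C (rows=places, cols=transitions):
        α    β    γ    δ    ε
    A   0   -1    0   -3    0
    B   2    0    2    0    3
    C   3    0   -1    0    0
    D   0    3    0    0    0
    E  -4    0    0    0    0
    F   0    0    0    0   -2
    G   0    0    0    3    1

Candidate y = [0, 2, 4, 0, 4, 3, 0]; check y·C column-wise:
  col α: 2·2 + 4·3 + 4·-4 + 3·0 = 0
  col β: 0·-1 + 2·0 + 4·0 + 0·3 + 4·0 + 3·0 = 0
  col γ: 2·2 + 4·-1 + 4·0 + 3·0 = 0
  col δ: 0·-3 + 2·0 + 4·0 + 4·0 + 3·0 + 0·3 = 0
  col ε: 2·3 + 4·0 + 4·0 + 3·-2 + 0·1 = 0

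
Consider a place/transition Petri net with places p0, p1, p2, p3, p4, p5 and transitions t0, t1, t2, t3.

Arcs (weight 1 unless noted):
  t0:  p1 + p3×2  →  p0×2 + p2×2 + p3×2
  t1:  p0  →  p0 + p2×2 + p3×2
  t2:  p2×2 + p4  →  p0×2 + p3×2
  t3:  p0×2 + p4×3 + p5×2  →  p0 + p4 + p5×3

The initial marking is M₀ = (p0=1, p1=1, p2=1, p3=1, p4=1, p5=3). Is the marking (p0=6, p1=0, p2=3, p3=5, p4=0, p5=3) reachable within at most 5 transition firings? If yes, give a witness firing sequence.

NO — not reachable within 5 firings

depth 0: 1 marking
depth 1: 2 markings reached so far
depth 2: 5 markings reached so far
depth 3: 9 markings reached so far
depth 4: 13 markings reached so far
depth 5: 17 markings reached so far
target is not among the 17 markings reachable within 5 steps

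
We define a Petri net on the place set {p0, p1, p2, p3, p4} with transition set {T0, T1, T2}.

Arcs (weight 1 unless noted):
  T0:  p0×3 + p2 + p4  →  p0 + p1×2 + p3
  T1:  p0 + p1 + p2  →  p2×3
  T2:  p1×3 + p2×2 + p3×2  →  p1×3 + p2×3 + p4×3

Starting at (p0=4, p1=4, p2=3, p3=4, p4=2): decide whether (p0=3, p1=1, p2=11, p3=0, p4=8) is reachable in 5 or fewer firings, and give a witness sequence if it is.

NO — not reachable within 5 firings

depth 0: 1 marking
depth 1: 4 markings reached so far
depth 2: 9 markings reached so far
depth 3: 15 markings reached so far
depth 4: 20 markings reached so far
depth 5: 23 markings reached so far
target is not among the 23 markings reachable within 5 steps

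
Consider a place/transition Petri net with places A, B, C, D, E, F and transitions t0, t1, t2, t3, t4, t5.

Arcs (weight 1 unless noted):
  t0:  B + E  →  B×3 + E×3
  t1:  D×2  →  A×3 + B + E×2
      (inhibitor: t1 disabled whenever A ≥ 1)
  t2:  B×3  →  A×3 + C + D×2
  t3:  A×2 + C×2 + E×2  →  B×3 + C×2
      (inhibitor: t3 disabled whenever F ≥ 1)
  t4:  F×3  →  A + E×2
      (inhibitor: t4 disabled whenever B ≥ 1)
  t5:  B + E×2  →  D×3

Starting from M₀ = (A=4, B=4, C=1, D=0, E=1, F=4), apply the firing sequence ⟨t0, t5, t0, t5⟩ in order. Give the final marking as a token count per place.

step 1: fire t0:  (A=4, B=4, C=1, D=0, E=1, F=4) → (A=4, B=6, C=1, D=0, E=3, F=4)
step 2: fire t5:  (A=4, B=6, C=1, D=0, E=3, F=4) → (A=4, B=5, C=1, D=3, E=1, F=4)
step 3: fire t0:  (A=4, B=5, C=1, D=3, E=1, F=4) → (A=4, B=7, C=1, D=3, E=3, F=4)
step 4: fire t5:  (A=4, B=7, C=1, D=3, E=3, F=4) → (A=4, B=6, C=1, D=6, E=1, F=4)

(A=4, B=6, C=1, D=6, E=1, F=4)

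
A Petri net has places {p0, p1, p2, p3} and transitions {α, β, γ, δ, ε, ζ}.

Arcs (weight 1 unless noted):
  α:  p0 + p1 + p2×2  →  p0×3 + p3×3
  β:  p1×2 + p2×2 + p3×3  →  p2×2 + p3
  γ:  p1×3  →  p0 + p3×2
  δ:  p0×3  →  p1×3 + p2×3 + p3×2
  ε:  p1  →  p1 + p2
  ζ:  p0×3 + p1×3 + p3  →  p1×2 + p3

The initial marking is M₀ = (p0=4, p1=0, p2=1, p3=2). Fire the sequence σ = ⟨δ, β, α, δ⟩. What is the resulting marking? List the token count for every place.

(p0=0, p1=3, p2=5, p3=7)

step 1: fire δ:  (p0=4, p1=0, p2=1, p3=2) → (p0=1, p1=3, p2=4, p3=4)
step 2: fire β:  (p0=1, p1=3, p2=4, p3=4) → (p0=1, p1=1, p2=4, p3=2)
step 3: fire α:  (p0=1, p1=1, p2=4, p3=2) → (p0=3, p1=0, p2=2, p3=5)
step 4: fire δ:  (p0=3, p1=0, p2=2, p3=5) → (p0=0, p1=3, p2=5, p3=7)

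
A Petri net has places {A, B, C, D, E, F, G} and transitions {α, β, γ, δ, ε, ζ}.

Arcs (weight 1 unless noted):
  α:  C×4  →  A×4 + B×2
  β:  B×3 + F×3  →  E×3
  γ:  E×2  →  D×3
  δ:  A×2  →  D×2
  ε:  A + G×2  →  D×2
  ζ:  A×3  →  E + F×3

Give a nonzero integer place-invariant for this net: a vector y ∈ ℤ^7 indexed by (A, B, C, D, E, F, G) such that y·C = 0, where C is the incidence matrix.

y = (A:2, B:2, C:3, D:2, E:3, F:1, G:1)

Incidence matrix C (rows=places, cols=transitions):
        α    β    γ    δ    ε    ζ
    A   4    0    0   -2   -1   -3
    B   2   -3    0    0    0    0
    C  -4    0    0    0    0    0
    D   0    0    3    2    2    0
    E   0    3   -2    0    0    1
    F   0   -3    0    0    0    3
    G   0    0    0    0   -2    0

Candidate y = [2, 2, 3, 2, 3, 1, 1]; check y·C column-wise:
  col α: 2·4 + 2·2 + 3·-4 + 2·0 + 3·0 + 1·0 + 1·0 = 0
  col β: 2·0 + 2·-3 + 3·0 + 2·0 + 3·3 + 1·-3 + 1·0 = 0
  col γ: 2·0 + 2·0 + 3·0 + 2·3 + 3·-2 + 1·0 + 1·0 = 0
  col δ: 2·-2 + 2·0 + 3·0 + 2·2 + 3·0 + 1·0 + 1·0 = 0
  col ε: 2·-1 + 2·0 + 3·0 + 2·2 + 3·0 + 1·0 + 1·-2 = 0
  col ζ: 2·-3 + 2·0 + 3·0 + 2·0 + 3·1 + 1·3 + 1·0 = 0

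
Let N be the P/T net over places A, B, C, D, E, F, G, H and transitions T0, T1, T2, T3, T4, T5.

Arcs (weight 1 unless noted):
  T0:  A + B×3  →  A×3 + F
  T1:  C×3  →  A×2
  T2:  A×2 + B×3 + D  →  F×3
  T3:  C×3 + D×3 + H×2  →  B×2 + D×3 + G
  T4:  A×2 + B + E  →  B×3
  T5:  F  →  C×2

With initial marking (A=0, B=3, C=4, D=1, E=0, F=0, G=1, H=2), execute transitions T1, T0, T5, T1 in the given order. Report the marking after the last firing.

(A=6, B=0, C=0, D=1, E=0, F=0, G=1, H=2)

step 1: fire T1:  (A=0, B=3, C=4, D=1, E=0, F=0, G=1, H=2) → (A=2, B=3, C=1, D=1, E=0, F=0, G=1, H=2)
step 2: fire T0:  (A=2, B=3, C=1, D=1, E=0, F=0, G=1, H=2) → (A=4, B=0, C=1, D=1, E=0, F=1, G=1, H=2)
step 3: fire T5:  (A=4, B=0, C=1, D=1, E=0, F=1, G=1, H=2) → (A=4, B=0, C=3, D=1, E=0, F=0, G=1, H=2)
step 4: fire T1:  (A=4, B=0, C=3, D=1, E=0, F=0, G=1, H=2) → (A=6, B=0, C=0, D=1, E=0, F=0, G=1, H=2)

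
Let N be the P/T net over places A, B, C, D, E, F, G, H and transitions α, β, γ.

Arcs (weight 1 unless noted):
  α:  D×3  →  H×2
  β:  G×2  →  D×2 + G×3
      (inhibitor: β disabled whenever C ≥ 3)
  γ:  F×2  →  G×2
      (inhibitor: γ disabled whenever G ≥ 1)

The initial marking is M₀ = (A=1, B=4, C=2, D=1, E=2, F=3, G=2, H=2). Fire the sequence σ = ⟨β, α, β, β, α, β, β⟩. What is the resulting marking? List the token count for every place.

(A=1, B=4, C=2, D=5, E=2, F=3, G=7, H=6)

step 1: fire β:  (A=1, B=4, C=2, D=1, E=2, F=3, G=2, H=2) → (A=1, B=4, C=2, D=3, E=2, F=3, G=3, H=2)
step 2: fire α:  (A=1, B=4, C=2, D=3, E=2, F=3, G=3, H=2) → (A=1, B=4, C=2, D=0, E=2, F=3, G=3, H=4)
step 3: fire β:  (A=1, B=4, C=2, D=0, E=2, F=3, G=3, H=4) → (A=1, B=4, C=2, D=2, E=2, F=3, G=4, H=4)
step 4: fire β:  (A=1, B=4, C=2, D=2, E=2, F=3, G=4, H=4) → (A=1, B=4, C=2, D=4, E=2, F=3, G=5, H=4)
step 5: fire α:  (A=1, B=4, C=2, D=4, E=2, F=3, G=5, H=4) → (A=1, B=4, C=2, D=1, E=2, F=3, G=5, H=6)
step 6: fire β:  (A=1, B=4, C=2, D=1, E=2, F=3, G=5, H=6) → (A=1, B=4, C=2, D=3, E=2, F=3, G=6, H=6)
step 7: fire β:  (A=1, B=4, C=2, D=3, E=2, F=3, G=6, H=6) → (A=1, B=4, C=2, D=5, E=2, F=3, G=7, H=6)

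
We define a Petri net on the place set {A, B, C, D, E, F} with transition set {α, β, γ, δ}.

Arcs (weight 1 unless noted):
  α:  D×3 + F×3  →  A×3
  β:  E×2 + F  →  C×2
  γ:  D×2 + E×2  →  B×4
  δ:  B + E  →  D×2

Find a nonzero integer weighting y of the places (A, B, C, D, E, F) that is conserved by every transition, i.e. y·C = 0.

Incidence matrix C (rows=places, cols=transitions):
        α    β    γ    δ
    A   3    0    0    0
    B   0    0    4   -1
    C   0    2    0    0
    D  -3    0   -2    2
    E   0   -2   -2   -1
    F  -3   -1    0    0

Candidate y = [1, 1, 1, 1, 1, 0]; check y·C column-wise:
  col α: 1·3 + 1·0 + 1·0 + 1·-3 + 1·0 + 0·-3 = 0
  col β: 1·0 + 1·0 + 1·2 + 1·0 + 1·-2 + 0·-1 = 0
  col γ: 1·0 + 1·4 + 1·0 + 1·-2 + 1·-2 = 0
  col δ: 1·0 + 1·-1 + 1·0 + 1·2 + 1·-1 = 0

y = (A:1, B:1, C:1, D:1, E:1, F:0)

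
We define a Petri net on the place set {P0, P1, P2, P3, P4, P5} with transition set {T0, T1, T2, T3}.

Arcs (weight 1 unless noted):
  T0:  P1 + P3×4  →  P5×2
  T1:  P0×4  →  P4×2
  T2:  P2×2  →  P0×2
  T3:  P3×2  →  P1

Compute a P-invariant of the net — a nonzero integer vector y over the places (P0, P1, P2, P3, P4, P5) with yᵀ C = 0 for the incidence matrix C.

Incidence matrix C (rows=places, cols=transitions):
       T0   T1   T2   T3
   P0   0   -4    2    0
   P1  -1    0    0    1
   P2   0    0   -2    0
   P3  -4    0    0   -2
   P4   0    2    0    0
   P5   2    0    0    0

Candidate y = [1, 0, 1, 0, 2, 0]; check y·C column-wise:
  col T0: 1·0 + 0·-1 + 1·0 + 0·-4 + 2·0 + 0·2 = 0
  col T1: 1·-4 + 1·0 + 2·2 = 0
  col T2: 1·2 + 1·-2 + 2·0 = 0
  col T3: 1·0 + 0·1 + 1·0 + 0·-2 + 2·0 = 0

y = (P0:1, P1:0, P2:1, P3:0, P4:2, P5:0)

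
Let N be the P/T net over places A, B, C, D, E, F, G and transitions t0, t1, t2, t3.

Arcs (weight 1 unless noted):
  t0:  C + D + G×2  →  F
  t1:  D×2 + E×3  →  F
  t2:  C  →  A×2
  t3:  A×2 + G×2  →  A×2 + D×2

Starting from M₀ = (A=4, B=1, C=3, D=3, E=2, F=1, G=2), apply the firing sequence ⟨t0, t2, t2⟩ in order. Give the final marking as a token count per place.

step 1: fire t0:  (A=4, B=1, C=3, D=3, E=2, F=1, G=2) → (A=4, B=1, C=2, D=2, E=2, F=2, G=0)
step 2: fire t2:  (A=4, B=1, C=2, D=2, E=2, F=2, G=0) → (A=6, B=1, C=1, D=2, E=2, F=2, G=0)
step 3: fire t2:  (A=6, B=1, C=1, D=2, E=2, F=2, G=0) → (A=8, B=1, C=0, D=2, E=2, F=2, G=0)

(A=8, B=1, C=0, D=2, E=2, F=2, G=0)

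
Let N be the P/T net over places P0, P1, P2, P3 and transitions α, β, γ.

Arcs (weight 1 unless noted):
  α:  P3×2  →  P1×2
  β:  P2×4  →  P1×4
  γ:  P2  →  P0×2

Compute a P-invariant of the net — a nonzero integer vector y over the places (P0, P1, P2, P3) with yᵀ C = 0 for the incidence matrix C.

Incidence matrix C (rows=places, cols=transitions):
        α    β    γ
   P0   0    0    2
   P1   2    4    0
   P2   0   -4   -1
   P3  -2    0    0

Candidate y = [1, 2, 2, 2]; check y·C column-wise:
  col α: 1·0 + 2·2 + 2·0 + 2·-2 = 0
  col β: 1·0 + 2·4 + 2·-4 + 2·0 = 0
  col γ: 1·2 + 2·0 + 2·-1 + 2·0 = 0

y = (P0:1, P1:2, P2:2, P3:2)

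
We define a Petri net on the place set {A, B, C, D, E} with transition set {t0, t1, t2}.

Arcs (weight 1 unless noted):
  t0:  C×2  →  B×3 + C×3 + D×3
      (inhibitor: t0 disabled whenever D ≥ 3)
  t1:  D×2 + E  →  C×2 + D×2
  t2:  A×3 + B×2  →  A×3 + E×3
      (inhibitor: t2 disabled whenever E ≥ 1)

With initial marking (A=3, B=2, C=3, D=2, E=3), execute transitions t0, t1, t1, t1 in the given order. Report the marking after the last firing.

step 1: fire t0:  (A=3, B=2, C=3, D=2, E=3) → (A=3, B=5, C=4, D=5, E=3)
step 2: fire t1:  (A=3, B=5, C=4, D=5, E=3) → (A=3, B=5, C=6, D=5, E=2)
step 3: fire t1:  (A=3, B=5, C=6, D=5, E=2) → (A=3, B=5, C=8, D=5, E=1)
step 4: fire t1:  (A=3, B=5, C=8, D=5, E=1) → (A=3, B=5, C=10, D=5, E=0)

(A=3, B=5, C=10, D=5, E=0)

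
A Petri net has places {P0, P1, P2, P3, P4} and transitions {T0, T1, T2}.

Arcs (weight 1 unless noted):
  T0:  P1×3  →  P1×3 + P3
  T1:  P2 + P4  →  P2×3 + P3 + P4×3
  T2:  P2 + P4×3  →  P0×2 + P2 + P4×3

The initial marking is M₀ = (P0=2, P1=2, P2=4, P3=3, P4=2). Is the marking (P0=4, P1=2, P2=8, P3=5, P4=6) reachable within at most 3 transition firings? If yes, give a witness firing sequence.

YES — reachable via ⟨T1, T1, T2⟩ (3 firings)

step 1: fire T1:  (P0=2, P1=2, P2=4, P3=3, P4=2) → (P0=2, P1=2, P2=6, P3=4, P4=4)
step 2: fire T1:  (P0=2, P1=2, P2=6, P3=4, P4=4) → (P0=2, P1=2, P2=8, P3=5, P4=6)
step 3: fire T2:  (P0=2, P1=2, P2=8, P3=5, P4=6) → (P0=4, P1=2, P2=8, P3=5, P4=6)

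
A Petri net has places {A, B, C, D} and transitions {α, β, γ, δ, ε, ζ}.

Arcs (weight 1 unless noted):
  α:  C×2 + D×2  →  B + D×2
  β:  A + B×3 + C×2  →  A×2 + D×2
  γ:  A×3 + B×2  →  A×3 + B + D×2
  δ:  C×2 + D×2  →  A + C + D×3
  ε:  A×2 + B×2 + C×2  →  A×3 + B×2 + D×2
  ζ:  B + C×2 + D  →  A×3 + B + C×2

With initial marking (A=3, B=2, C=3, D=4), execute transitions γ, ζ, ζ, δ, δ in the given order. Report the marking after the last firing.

step 1: fire γ:  (A=3, B=2, C=3, D=4) → (A=3, B=1, C=3, D=6)
step 2: fire ζ:  (A=3, B=1, C=3, D=6) → (A=6, B=1, C=3, D=5)
step 3: fire ζ:  (A=6, B=1, C=3, D=5) → (A=9, B=1, C=3, D=4)
step 4: fire δ:  (A=9, B=1, C=3, D=4) → (A=10, B=1, C=2, D=5)
step 5: fire δ:  (A=10, B=1, C=2, D=5) → (A=11, B=1, C=1, D=6)

(A=11, B=1, C=1, D=6)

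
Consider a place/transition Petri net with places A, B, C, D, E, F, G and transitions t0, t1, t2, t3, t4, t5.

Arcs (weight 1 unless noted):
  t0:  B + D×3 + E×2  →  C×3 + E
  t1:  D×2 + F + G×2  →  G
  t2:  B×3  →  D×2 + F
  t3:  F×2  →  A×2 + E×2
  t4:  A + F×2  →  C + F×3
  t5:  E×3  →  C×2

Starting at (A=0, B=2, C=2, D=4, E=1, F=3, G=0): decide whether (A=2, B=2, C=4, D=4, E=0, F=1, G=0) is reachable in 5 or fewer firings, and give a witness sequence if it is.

step 1: fire t3:  (A=0, B=2, C=2, D=4, E=1, F=3, G=0) → (A=2, B=2, C=2, D=4, E=3, F=1, G=0)
step 2: fire t5:  (A=2, B=2, C=2, D=4, E=3, F=1, G=0) → (A=2, B=2, C=4, D=4, E=0, F=1, G=0)

YES — reachable via ⟨t3, t5⟩ (2 firings)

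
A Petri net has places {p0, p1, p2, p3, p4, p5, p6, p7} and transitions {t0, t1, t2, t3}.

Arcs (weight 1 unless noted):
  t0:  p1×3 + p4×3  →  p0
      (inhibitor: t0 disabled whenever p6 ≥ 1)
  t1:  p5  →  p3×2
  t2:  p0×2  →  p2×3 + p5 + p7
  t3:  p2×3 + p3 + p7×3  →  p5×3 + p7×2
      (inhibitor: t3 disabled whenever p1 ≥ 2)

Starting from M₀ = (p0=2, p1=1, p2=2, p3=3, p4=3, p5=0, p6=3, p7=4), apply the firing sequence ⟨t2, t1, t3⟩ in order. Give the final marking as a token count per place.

(p0=0, p1=1, p2=2, p3=4, p4=3, p5=3, p6=3, p7=4)

step 1: fire t2:  (p0=2, p1=1, p2=2, p3=3, p4=3, p5=0, p6=3, p7=4) → (p0=0, p1=1, p2=5, p3=3, p4=3, p5=1, p6=3, p7=5)
step 2: fire t1:  (p0=0, p1=1, p2=5, p3=3, p4=3, p5=1, p6=3, p7=5) → (p0=0, p1=1, p2=5, p3=5, p4=3, p5=0, p6=3, p7=5)
step 3: fire t3:  (p0=0, p1=1, p2=5, p3=5, p4=3, p5=0, p6=3, p7=5) → (p0=0, p1=1, p2=2, p3=4, p4=3, p5=3, p6=3, p7=4)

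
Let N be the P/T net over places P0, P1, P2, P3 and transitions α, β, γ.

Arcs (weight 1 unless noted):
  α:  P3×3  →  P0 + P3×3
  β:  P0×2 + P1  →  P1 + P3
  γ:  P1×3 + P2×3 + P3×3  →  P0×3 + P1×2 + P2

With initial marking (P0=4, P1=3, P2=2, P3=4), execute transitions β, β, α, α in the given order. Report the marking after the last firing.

step 1: fire β:  (P0=4, P1=3, P2=2, P3=4) → (P0=2, P1=3, P2=2, P3=5)
step 2: fire β:  (P0=2, P1=3, P2=2, P3=5) → (P0=0, P1=3, P2=2, P3=6)
step 3: fire α:  (P0=0, P1=3, P2=2, P3=6) → (P0=1, P1=3, P2=2, P3=6)
step 4: fire α:  (P0=1, P1=3, P2=2, P3=6) → (P0=2, P1=3, P2=2, P3=6)

(P0=2, P1=3, P2=2, P3=6)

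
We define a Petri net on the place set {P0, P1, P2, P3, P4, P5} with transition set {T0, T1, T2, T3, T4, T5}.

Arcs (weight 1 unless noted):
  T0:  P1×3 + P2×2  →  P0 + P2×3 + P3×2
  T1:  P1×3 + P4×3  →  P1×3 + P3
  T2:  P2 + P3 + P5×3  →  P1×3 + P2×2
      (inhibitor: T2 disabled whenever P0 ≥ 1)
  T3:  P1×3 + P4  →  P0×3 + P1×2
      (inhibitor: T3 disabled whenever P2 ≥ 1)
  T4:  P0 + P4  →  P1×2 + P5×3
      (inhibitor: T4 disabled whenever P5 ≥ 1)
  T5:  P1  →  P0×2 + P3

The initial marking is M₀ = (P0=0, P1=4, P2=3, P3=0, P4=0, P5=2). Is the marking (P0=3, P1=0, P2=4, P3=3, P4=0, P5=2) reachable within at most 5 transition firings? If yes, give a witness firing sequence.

step 1: fire T0:  (P0=0, P1=4, P2=3, P3=0, P4=0, P5=2) → (P0=1, P1=1, P2=4, P3=2, P4=0, P5=2)
step 2: fire T5:  (P0=1, P1=1, P2=4, P3=2, P4=0, P5=2) → (P0=3, P1=0, P2=4, P3=3, P4=0, P5=2)

YES — reachable via ⟨T0, T5⟩ (2 firings)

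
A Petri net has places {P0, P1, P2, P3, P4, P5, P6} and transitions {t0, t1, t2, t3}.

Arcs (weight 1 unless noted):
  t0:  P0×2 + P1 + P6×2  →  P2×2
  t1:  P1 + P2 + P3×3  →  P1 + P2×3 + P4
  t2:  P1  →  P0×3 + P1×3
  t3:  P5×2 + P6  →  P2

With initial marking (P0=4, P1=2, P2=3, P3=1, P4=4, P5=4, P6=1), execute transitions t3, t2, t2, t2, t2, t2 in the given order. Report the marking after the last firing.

(P0=19, P1=12, P2=4, P3=1, P4=4, P5=2, P6=0)

step 1: fire t3:  (P0=4, P1=2, P2=3, P3=1, P4=4, P5=4, P6=1) → (P0=4, P1=2, P2=4, P3=1, P4=4, P5=2, P6=0)
step 2: fire t2:  (P0=4, P1=2, P2=4, P3=1, P4=4, P5=2, P6=0) → (P0=7, P1=4, P2=4, P3=1, P4=4, P5=2, P6=0)
step 3: fire t2:  (P0=7, P1=4, P2=4, P3=1, P4=4, P5=2, P6=0) → (P0=10, P1=6, P2=4, P3=1, P4=4, P5=2, P6=0)
step 4: fire t2:  (P0=10, P1=6, P2=4, P3=1, P4=4, P5=2, P6=0) → (P0=13, P1=8, P2=4, P3=1, P4=4, P5=2, P6=0)
step 5: fire t2:  (P0=13, P1=8, P2=4, P3=1, P4=4, P5=2, P6=0) → (P0=16, P1=10, P2=4, P3=1, P4=4, P5=2, P6=0)
step 6: fire t2:  (P0=16, P1=10, P2=4, P3=1, P4=4, P5=2, P6=0) → (P0=19, P1=12, P2=4, P3=1, P4=4, P5=2, P6=0)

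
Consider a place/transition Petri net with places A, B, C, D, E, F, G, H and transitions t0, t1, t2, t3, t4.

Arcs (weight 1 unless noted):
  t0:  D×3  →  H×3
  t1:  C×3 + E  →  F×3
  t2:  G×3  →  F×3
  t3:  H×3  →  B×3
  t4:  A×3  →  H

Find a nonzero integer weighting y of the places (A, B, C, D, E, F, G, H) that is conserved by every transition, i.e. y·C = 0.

y = (A:0, B:0, C:1, D:0, E:-3, F:0, G:0, H:0)

Incidence matrix C (rows=places, cols=transitions):
       t0   t1   t2   t3   t4
    A   0    0    0    0   -3
    B   0    0    0    3    0
    C   0   -3    0    0    0
    D  -3    0    0    0    0
    E   0   -1    0    0    0
    F   0    3    3    0    0
    G   0    0   -3    0    0
    H   3    0    0   -3    1

Candidate y = [0, 0, 1, 0, -3, 0, 0, 0]; check y·C column-wise:
  col t0: 1·0 + 0·-3 + -3·0 + 0·3 = 0
  col t1: 1·-3 + -3·-1 + 0·3 = 0
  col t2: 1·0 + -3·0 + 0·3 + 0·-3 = 0
  col t3: 0·3 + 1·0 + -3·0 + 0·-3 = 0
  col t4: 0·-3 + 1·0 + -3·0 + 0·1 = 0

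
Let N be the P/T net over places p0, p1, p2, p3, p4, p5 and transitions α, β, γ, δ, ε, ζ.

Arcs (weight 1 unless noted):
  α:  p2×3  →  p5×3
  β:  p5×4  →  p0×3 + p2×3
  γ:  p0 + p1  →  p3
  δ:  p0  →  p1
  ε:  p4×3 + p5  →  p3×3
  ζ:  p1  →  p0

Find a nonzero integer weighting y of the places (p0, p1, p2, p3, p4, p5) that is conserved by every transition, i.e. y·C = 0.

Incidence matrix C (rows=places, cols=transitions):
        α    β    γ    δ    ε    ζ
   p0   0    3   -1   -1    0    1
   p1   0    0   -1    1    0   -1
   p2  -3    3    0    0    0    0
   p3   0    0    1    0    3    0
   p4   0    0    0    0   -3    0
   p5   3   -4    0    0   -1    0

Candidate y = [1, 1, 3, 2, 1, 3]; check y·C column-wise:
  col α: 1·0 + 1·0 + 3·-3 + 2·0 + 1·0 + 3·3 = 0
  col β: 1·3 + 1·0 + 3·3 + 2·0 + 1·0 + 3·-4 = 0
  col γ: 1·-1 + 1·-1 + 3·0 + 2·1 + 1·0 + 3·0 = 0
  col δ: 1·-1 + 1·1 + 3·0 + 2·0 + 1·0 + 3·0 = 0
  col ε: 1·0 + 1·0 + 3·0 + 2·3 + 1·-3 + 3·-1 = 0
  col ζ: 1·1 + 1·-1 + 3·0 + 2·0 + 1·0 + 3·0 = 0

y = (p0:1, p1:1, p2:3, p3:2, p4:1, p5:3)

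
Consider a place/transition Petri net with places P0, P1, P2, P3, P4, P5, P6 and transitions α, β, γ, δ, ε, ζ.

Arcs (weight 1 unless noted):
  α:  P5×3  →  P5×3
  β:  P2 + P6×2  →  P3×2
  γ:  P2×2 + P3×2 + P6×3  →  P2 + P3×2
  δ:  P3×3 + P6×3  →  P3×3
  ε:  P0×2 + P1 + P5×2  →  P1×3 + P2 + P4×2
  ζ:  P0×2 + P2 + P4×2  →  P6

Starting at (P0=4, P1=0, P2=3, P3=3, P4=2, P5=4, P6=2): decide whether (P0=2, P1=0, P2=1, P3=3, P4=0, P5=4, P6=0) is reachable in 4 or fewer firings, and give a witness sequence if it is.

YES — reachable via ⟨ζ, γ⟩ (2 firings)

step 1: fire ζ:  (P0=4, P1=0, P2=3, P3=3, P4=2, P5=4, P6=2) → (P0=2, P1=0, P2=2, P3=3, P4=0, P5=4, P6=3)
step 2: fire γ:  (P0=2, P1=0, P2=2, P3=3, P4=0, P5=4, P6=3) → (P0=2, P1=0, P2=1, P3=3, P4=0, P5=4, P6=0)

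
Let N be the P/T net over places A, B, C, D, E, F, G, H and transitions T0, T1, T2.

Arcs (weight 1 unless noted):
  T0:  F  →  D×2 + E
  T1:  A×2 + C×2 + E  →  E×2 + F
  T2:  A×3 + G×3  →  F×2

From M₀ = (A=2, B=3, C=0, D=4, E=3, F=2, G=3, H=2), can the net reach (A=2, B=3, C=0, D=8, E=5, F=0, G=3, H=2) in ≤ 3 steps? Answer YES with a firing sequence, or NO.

step 1: fire T0:  (A=2, B=3, C=0, D=4, E=3, F=2, G=3, H=2) → (A=2, B=3, C=0, D=6, E=4, F=1, G=3, H=2)
step 2: fire T0:  (A=2, B=3, C=0, D=6, E=4, F=1, G=3, H=2) → (A=2, B=3, C=0, D=8, E=5, F=0, G=3, H=2)

YES — reachable via ⟨T0, T0⟩ (2 firings)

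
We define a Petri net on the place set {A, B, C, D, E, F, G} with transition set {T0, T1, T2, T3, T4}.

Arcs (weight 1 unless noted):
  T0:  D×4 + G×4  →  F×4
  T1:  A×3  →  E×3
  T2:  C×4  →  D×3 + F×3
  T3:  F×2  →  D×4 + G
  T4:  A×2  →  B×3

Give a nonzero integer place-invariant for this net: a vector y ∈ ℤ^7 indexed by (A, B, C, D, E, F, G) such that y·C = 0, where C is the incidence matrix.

Incidence matrix C (rows=places, cols=transitions):
       T0   T1   T2   T3   T4
    A   0   -3    0    0   -2
    B   0    0    0    0    3
    C   0    0   -4    0    0
    D  -4    0    3    4    0
    E   0    3    0    0    0
    F   4    0    3   -2    0
    G  -4    0    0    1    0

Candidate y = [3, 2, 0, 0, 3, 0, 0]; check y·C column-wise:
  col T0: 3·0 + 2·0 + 0·-4 + 3·0 + 0·4 + 0·-4 = 0
  col T1: 3·-3 + 2·0 + 3·3 = 0
  col T2: 3·0 + 2·0 + 0·-4 + 0·3 + 3·0 + 0·3 = 0
  col T3: 3·0 + 2·0 + 0·4 + 3·0 + 0·-2 + 0·1 = 0
  col T4: 3·-2 + 2·3 + 3·0 = 0

y = (A:3, B:2, C:0, D:0, E:3, F:0, G:0)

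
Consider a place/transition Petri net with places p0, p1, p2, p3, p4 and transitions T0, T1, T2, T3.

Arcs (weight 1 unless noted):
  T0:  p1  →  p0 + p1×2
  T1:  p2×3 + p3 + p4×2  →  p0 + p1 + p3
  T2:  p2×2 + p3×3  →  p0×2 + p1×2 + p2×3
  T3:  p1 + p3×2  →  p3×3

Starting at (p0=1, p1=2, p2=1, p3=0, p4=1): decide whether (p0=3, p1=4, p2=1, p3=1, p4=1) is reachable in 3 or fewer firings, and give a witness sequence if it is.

depth 0: 1 marking
depth 1: 2 markings reached so far
depth 2: 3 markings reached so far
depth 3: 4 markings reached so far
target is not among the 4 markings reachable within 3 steps

NO — not reachable within 3 firings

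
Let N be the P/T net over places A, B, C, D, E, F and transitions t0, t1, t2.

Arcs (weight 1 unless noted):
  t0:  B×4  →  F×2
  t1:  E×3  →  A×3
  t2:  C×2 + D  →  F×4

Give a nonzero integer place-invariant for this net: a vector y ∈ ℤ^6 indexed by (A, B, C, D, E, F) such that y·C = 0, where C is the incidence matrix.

y = (A:0, B:0, C:1, D:-2, E:0, F:0)

Incidence matrix C (rows=places, cols=transitions):
       t0   t1   t2
    A   0    3    0
    B  -4    0    0
    C   0    0   -2
    D   0    0   -1
    E   0   -3    0
    F   2    0    4

Candidate y = [0, 0, 1, -2, 0, 0]; check y·C column-wise:
  col t0: 0·-4 + 1·0 + -2·0 + 0·2 = 0
  col t1: 0·3 + 1·0 + -2·0 + 0·-3 = 0
  col t2: 1·-2 + -2·-1 + 0·4 = 0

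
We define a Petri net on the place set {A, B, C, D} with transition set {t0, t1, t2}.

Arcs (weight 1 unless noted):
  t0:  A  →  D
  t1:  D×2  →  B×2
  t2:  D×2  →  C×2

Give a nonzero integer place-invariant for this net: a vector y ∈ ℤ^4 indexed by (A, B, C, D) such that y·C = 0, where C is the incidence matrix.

y = (A:1, B:1, C:1, D:1)

Incidence matrix C (rows=places, cols=transitions):
       t0   t1   t2
    A  -1    0    0
    B   0    2    0
    C   0    0    2
    D   1   -2   -2

Candidate y = [1, 1, 1, 1]; check y·C column-wise:
  col t0: 1·-1 + 1·0 + 1·0 + 1·1 = 0
  col t1: 1·0 + 1·2 + 1·0 + 1·-2 = 0
  col t2: 1·0 + 1·0 + 1·2 + 1·-2 = 0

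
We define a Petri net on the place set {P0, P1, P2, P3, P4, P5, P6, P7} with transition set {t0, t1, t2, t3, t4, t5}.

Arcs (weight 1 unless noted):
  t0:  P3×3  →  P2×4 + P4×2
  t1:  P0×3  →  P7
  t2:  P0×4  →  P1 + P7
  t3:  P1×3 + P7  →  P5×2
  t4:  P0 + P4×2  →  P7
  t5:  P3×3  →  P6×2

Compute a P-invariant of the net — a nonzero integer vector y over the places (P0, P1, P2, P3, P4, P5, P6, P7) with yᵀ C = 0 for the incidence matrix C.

y = (P0:0, P1:0, P2:3, P3:4, P4:0, P5:0, P6:6, P7:0)

Incidence matrix C (rows=places, cols=transitions):
       t0   t1   t2   t3   t4   t5
   P0   0   -3   -4    0   -1    0
   P1   0    0    1   -3    0    0
   P2   4    0    0    0    0    0
   P3  -3    0    0    0    0   -3
   P4   2    0    0    0   -2    0
   P5   0    0    0    2    0    0
   P6   0    0    0    0    0    2
   P7   0    1    1   -1    1    0

Candidate y = [0, 0, 3, 4, 0, 0, 6, 0]; check y·C column-wise:
  col t0: 3·4 + 4·-3 + 0·2 + 6·0 = 0
  col t1: 0·-3 + 3·0 + 4·0 + 6·0 + 0·1 = 0
  col t2: 0·-4 + 0·1 + 3·0 + 4·0 + 6·0 + 0·1 = 0
  col t3: 0·-3 + 3·0 + 4·0 + 0·2 + 6·0 + 0·-1 = 0
  col t4: 0·-1 + 3·0 + 4·0 + 0·-2 + 6·0 + 0·1 = 0
  col t5: 3·0 + 4·-3 + 6·2 = 0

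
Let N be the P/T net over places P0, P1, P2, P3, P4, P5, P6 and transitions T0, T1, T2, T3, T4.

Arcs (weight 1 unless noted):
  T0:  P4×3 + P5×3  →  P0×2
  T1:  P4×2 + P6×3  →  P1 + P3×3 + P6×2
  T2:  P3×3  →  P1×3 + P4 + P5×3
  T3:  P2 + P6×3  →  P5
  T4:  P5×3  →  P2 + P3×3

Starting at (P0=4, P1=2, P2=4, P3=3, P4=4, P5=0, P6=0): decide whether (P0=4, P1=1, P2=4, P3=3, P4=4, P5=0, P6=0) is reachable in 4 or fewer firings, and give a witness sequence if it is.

NO — not reachable within 4 firings

depth 0: 1 marking
depth 1: 2 markings reached so far
depth 2: 4 markings reached so far
depth 3: 5 markings reached so far
depth 4: 7 markings reached so far
target is not among the 7 markings reachable within 4 steps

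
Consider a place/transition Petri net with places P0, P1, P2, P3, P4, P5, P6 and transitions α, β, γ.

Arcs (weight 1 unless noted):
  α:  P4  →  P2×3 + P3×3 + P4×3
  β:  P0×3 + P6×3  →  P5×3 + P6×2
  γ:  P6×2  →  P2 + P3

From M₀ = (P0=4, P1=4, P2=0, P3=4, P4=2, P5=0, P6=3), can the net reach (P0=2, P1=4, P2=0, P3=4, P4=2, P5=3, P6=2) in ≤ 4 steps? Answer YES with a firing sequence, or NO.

NO — not reachable within 4 firings

depth 0: 1 marking
depth 1: 4 markings reached so far
depth 2: 8 markings reached so far
depth 3: 12 markings reached so far
depth 4: 16 markings reached so far
target is not among the 16 markings reachable within 4 steps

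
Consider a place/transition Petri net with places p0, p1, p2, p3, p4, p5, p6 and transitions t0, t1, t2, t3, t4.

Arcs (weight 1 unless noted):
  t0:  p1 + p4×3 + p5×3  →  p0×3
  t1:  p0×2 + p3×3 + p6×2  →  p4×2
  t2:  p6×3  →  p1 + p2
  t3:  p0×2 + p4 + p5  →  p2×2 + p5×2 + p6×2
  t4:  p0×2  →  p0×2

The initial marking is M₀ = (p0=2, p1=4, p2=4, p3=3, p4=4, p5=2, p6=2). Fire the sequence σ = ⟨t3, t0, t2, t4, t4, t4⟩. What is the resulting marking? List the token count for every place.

(p0=3, p1=4, p2=7, p3=3, p4=0, p5=0, p6=1)

step 1: fire t3:  (p0=2, p1=4, p2=4, p3=3, p4=4, p5=2, p6=2) → (p0=0, p1=4, p2=6, p3=3, p4=3, p5=3, p6=4)
step 2: fire t0:  (p0=0, p1=4, p2=6, p3=3, p4=3, p5=3, p6=4) → (p0=3, p1=3, p2=6, p3=3, p4=0, p5=0, p6=4)
step 3: fire t2:  (p0=3, p1=3, p2=6, p3=3, p4=0, p5=0, p6=4) → (p0=3, p1=4, p2=7, p3=3, p4=0, p5=0, p6=1)
step 4: fire t4:  (p0=3, p1=4, p2=7, p3=3, p4=0, p5=0, p6=1) → (p0=3, p1=4, p2=7, p3=3, p4=0, p5=0, p6=1)
step 5: fire t4:  (p0=3, p1=4, p2=7, p3=3, p4=0, p5=0, p6=1) → (p0=3, p1=4, p2=7, p3=3, p4=0, p5=0, p6=1)
step 6: fire t4:  (p0=3, p1=4, p2=7, p3=3, p4=0, p5=0, p6=1) → (p0=3, p1=4, p2=7, p3=3, p4=0, p5=0, p6=1)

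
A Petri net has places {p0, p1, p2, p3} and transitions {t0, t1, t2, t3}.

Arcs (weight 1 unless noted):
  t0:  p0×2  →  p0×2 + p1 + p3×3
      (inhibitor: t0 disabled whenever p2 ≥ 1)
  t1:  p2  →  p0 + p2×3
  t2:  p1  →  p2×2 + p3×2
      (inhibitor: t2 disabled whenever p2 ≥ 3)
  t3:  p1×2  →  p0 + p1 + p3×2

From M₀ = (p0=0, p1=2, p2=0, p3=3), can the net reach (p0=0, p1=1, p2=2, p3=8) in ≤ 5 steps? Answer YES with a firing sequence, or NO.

depth 0: 1 marking
depth 1: 3 markings reached so far
depth 2: 6 markings reached so far
depth 3: 9 markings reached so far
depth 4: 12 markings reached so far
depth 5: 15 markings reached so far
target is not among the 15 markings reachable within 5 steps

NO — not reachable within 5 firings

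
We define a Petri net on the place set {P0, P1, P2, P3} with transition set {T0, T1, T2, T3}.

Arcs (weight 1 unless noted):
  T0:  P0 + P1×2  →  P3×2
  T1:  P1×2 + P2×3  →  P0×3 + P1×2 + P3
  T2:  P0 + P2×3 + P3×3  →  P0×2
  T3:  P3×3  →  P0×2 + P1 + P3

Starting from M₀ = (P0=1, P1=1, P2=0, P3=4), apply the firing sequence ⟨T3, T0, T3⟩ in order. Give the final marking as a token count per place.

(P0=4, P1=1, P2=0, P3=2)

step 1: fire T3:  (P0=1, P1=1, P2=0, P3=4) → (P0=3, P1=2, P2=0, P3=2)
step 2: fire T0:  (P0=3, P1=2, P2=0, P3=2) → (P0=2, P1=0, P2=0, P3=4)
step 3: fire T3:  (P0=2, P1=0, P2=0, P3=4) → (P0=4, P1=1, P2=0, P3=2)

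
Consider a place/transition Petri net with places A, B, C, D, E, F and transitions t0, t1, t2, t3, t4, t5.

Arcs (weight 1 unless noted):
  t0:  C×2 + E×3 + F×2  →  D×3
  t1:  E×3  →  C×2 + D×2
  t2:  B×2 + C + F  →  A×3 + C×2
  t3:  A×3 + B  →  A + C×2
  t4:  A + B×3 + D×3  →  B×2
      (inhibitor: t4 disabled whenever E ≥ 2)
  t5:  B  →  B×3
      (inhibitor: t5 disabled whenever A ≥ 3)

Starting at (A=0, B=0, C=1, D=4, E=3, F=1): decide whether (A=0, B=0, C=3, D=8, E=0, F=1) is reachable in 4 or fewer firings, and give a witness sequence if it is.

depth 0: 1 marking
depth 1: 2 markings reached so far
depth 2: 2 markings reached so far
(frontier empty at depth 2; search complete)
target is not among the 2 markings reachable within 4 steps

NO — not reachable within 4 firings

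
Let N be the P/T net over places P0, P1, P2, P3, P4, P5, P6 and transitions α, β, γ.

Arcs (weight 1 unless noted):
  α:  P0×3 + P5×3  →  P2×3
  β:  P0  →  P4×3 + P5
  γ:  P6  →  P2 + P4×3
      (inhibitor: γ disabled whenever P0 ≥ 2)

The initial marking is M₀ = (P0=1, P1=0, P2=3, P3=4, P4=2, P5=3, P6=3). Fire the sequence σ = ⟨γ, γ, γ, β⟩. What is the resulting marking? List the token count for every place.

(P0=0, P1=0, P2=6, P3=4, P4=14, P5=4, P6=0)

step 1: fire γ:  (P0=1, P1=0, P2=3, P3=4, P4=2, P5=3, P6=3) → (P0=1, P1=0, P2=4, P3=4, P4=5, P5=3, P6=2)
step 2: fire γ:  (P0=1, P1=0, P2=4, P3=4, P4=5, P5=3, P6=2) → (P0=1, P1=0, P2=5, P3=4, P4=8, P5=3, P6=1)
step 3: fire γ:  (P0=1, P1=0, P2=5, P3=4, P4=8, P5=3, P6=1) → (P0=1, P1=0, P2=6, P3=4, P4=11, P5=3, P6=0)
step 4: fire β:  (P0=1, P1=0, P2=6, P3=4, P4=11, P5=3, P6=0) → (P0=0, P1=0, P2=6, P3=4, P4=14, P5=4, P6=0)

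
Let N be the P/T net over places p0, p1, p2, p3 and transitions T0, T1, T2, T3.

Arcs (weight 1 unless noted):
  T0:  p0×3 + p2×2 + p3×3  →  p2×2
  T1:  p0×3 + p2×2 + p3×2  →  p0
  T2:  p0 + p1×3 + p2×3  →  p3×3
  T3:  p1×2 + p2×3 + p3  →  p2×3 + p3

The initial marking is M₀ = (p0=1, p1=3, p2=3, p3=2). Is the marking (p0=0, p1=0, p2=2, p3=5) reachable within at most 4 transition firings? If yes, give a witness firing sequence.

NO — not reachable within 4 firings

depth 0: 1 marking
depth 1: 3 markings reached so far
depth 2: 3 markings reached so far
(frontier empty at depth 2; search complete)
target is not among the 3 markings reachable within 4 steps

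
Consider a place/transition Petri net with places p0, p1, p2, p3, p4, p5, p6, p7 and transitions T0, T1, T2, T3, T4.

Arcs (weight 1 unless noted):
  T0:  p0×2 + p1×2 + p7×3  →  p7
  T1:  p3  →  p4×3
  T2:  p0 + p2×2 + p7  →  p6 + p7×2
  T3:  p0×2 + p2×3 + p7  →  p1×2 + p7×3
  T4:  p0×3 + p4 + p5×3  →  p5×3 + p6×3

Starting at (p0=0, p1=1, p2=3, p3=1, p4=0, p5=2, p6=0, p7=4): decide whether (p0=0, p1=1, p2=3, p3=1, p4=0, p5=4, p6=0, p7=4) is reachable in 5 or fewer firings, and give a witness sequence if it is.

depth 0: 1 marking
depth 1: 2 markings reached so far
depth 2: 2 markings reached so far
(frontier empty at depth 2; search complete)
target is not among the 2 markings reachable within 5 steps

NO — not reachable within 5 firings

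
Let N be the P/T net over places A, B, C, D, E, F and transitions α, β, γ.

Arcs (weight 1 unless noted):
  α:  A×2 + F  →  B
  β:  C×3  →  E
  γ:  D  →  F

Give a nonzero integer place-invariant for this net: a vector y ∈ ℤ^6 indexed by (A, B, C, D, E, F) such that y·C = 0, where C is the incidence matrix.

Incidence matrix C (rows=places, cols=transitions):
        α    β    γ
    A  -2    0    0
    B   1    0    0
    C   0   -3    0
    D   0    0   -1
    E   0    1    0
    F  -1    0    1

Candidate y = [1, 2, 0, 0, 0, 0]; check y·C column-wise:
  col α: 1·-2 + 2·1 + 0·-1 = 0
  col β: 1·0 + 2·0 + 0·-3 + 0·1 = 0
  col γ: 1·0 + 2·0 + 0·-1 + 0·1 = 0

y = (A:1, B:2, C:0, D:0, E:0, F:0)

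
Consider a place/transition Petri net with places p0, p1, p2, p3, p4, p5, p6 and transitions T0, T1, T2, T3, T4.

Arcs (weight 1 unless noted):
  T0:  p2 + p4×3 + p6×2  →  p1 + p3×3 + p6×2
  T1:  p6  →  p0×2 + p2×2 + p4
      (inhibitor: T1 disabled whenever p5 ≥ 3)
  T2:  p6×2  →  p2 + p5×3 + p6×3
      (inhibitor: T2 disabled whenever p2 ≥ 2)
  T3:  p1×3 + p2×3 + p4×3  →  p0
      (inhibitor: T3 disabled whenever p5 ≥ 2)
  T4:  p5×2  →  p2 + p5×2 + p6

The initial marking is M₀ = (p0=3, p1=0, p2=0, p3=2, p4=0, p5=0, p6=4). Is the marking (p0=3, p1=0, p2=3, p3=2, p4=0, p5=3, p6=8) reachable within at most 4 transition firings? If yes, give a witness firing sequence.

depth 0: 1 marking
depth 1: 3 markings reached so far
depth 2: 6 markings reached so far
depth 3: 9 markings reached so far
depth 4: 12 markings reached so far
target is not among the 12 markings reachable within 4 steps

NO — not reachable within 4 firings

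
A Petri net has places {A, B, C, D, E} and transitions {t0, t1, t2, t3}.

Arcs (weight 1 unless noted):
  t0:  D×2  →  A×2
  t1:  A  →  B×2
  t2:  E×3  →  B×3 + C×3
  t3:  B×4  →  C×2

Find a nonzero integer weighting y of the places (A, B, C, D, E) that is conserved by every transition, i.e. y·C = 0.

y = (A:2, B:1, C:2, D:2, E:3)

Incidence matrix C (rows=places, cols=transitions):
       t0   t1   t2   t3
    A   2   -1    0    0
    B   0    2    3   -4
    C   0    0    3    2
    D  -2    0    0    0
    E   0    0   -3    0

Candidate y = [2, 1, 2, 2, 3]; check y·C column-wise:
  col t0: 2·2 + 1·0 + 2·0 + 2·-2 + 3·0 = 0
  col t1: 2·-1 + 1·2 + 2·0 + 2·0 + 3·0 = 0
  col t2: 2·0 + 1·3 + 2·3 + 2·0 + 3·-3 = 0
  col t3: 2·0 + 1·-4 + 2·2 + 2·0 + 3·0 = 0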